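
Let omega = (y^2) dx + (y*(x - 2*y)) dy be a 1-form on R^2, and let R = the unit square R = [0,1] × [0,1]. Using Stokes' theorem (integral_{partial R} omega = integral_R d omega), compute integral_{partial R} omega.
integral_(partial R) omega = -1/2

Stokes: integral_partial_R omega = integral_R d omega with d omega = (∂Q/∂x - ∂P/∂y) dx ∧ dy.
  ∂Q/∂x = y
  ∂P/∂y = 2*y
  integrand = ∂Q/∂x - ∂P/∂y = -y.
Integrating over R: integral_0^1 integral_0^1 (-y) dx dy = -1/2.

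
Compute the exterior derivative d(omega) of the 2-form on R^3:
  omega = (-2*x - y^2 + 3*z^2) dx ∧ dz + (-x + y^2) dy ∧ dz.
d(omega) = (2*y - 1) dx ∧ dy ∧ dz

For a 2-form omega = sum_{i<j} g_{ij} dx_i ∧ dx_j, the exterior derivative is
  d(omega) = sum_{i<j} d(g_{ij}) ∧ dx_i ∧ dx_j = sum_{i<j, k} (∂g_{ij}/∂x_k) dx_k ∧ dx_i ∧ dx_j.
Expand each term, using dx_k ∧ dx_i ∧ dx_j = sgn(permutation) dx_{(a)} ∧ dx_{(b)} ∧ dx_{(c)} with (a < b < c) sorted:
  d(-2*x - y^2 + 3*z^2) includes (∂/∂y)(-2*x - y^2 + 3*z^2) dy = (-2*y) dy, which multiplied by dx ∧ dz gives (2*y) dx ∧ dy ∧ dz
  d(-x + y^2) includes (∂/∂x)(-x + y^2) dx = (-1) dx, which multiplied by dy ∧ dz gives (-1) dx ∧ dy ∧ dz
Collecting like 3-forms: d(omega) = (2*y - 1) dx ∧ dy ∧ dz.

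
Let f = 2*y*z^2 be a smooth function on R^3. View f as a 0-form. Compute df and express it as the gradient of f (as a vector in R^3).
df = (0) dx + (2*z^2) dy + (4*y*z) dz; grad f = (0, 2*z^2, 4*y*z)

For a 0-form f, d f = (∂f/∂x) dx + (∂f/∂y) dy + (∂f/∂z) dz. The components of the vector representation are exactly the entries of grad f in Cartesian coordinates:
  ∂f/∂x = 0
  ∂f/∂y = 2*z^2
  ∂f/∂z = 4*y*z.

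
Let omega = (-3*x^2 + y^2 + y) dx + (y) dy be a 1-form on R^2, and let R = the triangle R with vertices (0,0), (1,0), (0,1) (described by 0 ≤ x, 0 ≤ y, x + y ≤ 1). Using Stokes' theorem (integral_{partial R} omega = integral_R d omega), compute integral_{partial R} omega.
integral_(partial R) omega = -5/6

Stokes: integral_partial_R omega = integral_R d omega with d omega = (∂Q/∂x - ∂P/∂y) dx ∧ dy.
  ∂Q/∂x = 0
  ∂P/∂y = 2*y + 1
  integrand = ∂Q/∂x - ∂P/∂y = -2*y - 1.
Integrating over R: integral_0^1 integral_0^{1-x} (-2*y - 1) dy dx = -5/6.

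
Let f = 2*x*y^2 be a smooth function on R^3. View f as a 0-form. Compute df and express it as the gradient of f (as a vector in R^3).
df = (2*y^2) dx + (4*x*y) dy + (0) dz; grad f = (2*y^2, 4*x*y, 0)

For a 0-form f, d f = (∂f/∂x) dx + (∂f/∂y) dy + (∂f/∂z) dz. The components of the vector representation are exactly the entries of grad f in Cartesian coordinates:
  ∂f/∂x = 2*y^2
  ∂f/∂y = 4*x*y
  ∂f/∂z = 0.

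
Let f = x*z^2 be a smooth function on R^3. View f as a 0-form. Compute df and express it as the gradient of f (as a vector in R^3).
df = (z^2) dx + (0) dy + (2*x*z) dz; grad f = (z^2, 0, 2*x*z)

For a 0-form f, d f = (∂f/∂x) dx + (∂f/∂y) dy + (∂f/∂z) dz. The components of the vector representation are exactly the entries of grad f in Cartesian coordinates:
  ∂f/∂x = z^2
  ∂f/∂y = 0
  ∂f/∂z = 2*x*z.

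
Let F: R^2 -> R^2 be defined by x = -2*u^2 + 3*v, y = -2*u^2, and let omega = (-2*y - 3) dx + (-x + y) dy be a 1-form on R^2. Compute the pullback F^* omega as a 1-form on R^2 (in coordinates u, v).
F^* omega = (4*u*(-4*u^2 + 3*v + 3)) du + (12*u^2 - 9) dv

Using F^*(f dg) = (f ∘ F) d(g ∘ F), substitute each coordinate x_i by F_i(u, v) in f_i, and replace dx_i by d F_i = (∂F_i/∂u) du + (∂F_i/∂v) dv.
  For the x component: f_1(F) = 4*u^2 - 3; d F_1 = (-4*u) du + (3) dv
  For the y component: f_2(F) = -3*v; d F_2 = (-4*u) du + (0) dv
Combining and collecting du, dv coefficients:
  coeff of du: 4*u*(-4*u^2 + 3*v + 3)
  coeff of dv: 12*u^2 - 9
F^* omega = (4*u*(-4*u^2 + 3*v + 3)) du + (12*u^2 - 9) dv.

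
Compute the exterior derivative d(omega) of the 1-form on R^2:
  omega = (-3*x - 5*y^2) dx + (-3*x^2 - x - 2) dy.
d(omega) = (-6*x + 10*y - 1) dx ∧ dy

For a 1-form omega = sum_i f_i dx_i, the exterior derivative is
  d(omega) = sum_{i < j} (∂f_j/∂x_i - ∂f_i/∂x_j) dx_i ∧ dx_j.
  coefficient of dx ∧ dy: ∂f_2/∂x - ∂f_1/∂y = ∂(-3*x^2 - x - 2)/∂x - ∂(-3*x - 5*y^2)/∂y = -6*x + 10*y - 1
Assembling: d(omega) = (-6*x + 10*y - 1) dx ∧ dy.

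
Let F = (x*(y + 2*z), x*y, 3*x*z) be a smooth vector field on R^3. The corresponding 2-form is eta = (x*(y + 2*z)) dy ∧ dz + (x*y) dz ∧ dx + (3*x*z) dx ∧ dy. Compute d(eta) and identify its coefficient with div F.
d(eta) = (4*x + y + 2*z) dx ∧ dy ∧ dz; div F = 4*x + y + 2*z

For a 2-form in R^3 of the form above, applying d gives a 3-form with coefficient ∂P/∂x + ∂Q/∂y + ∂R/∂z:
  ∂P/∂x = y + 2*z
  ∂Q/∂y = x
  ∂R/∂z = 3*x
Sum = 4*x + y + 2*z, which is exactly div F.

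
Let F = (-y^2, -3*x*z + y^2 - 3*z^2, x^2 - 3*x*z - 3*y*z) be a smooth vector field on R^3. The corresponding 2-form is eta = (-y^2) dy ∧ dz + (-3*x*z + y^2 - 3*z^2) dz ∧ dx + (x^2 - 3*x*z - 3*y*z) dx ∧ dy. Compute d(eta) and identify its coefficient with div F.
d(eta) = (-3*x - y) dx ∧ dy ∧ dz; div F = -3*x - y

For a 2-form in R^3 of the form above, applying d gives a 3-form with coefficient ∂P/∂x + ∂Q/∂y + ∂R/∂z:
  ∂P/∂x = 0
  ∂Q/∂y = 2*y
  ∂R/∂z = -3*x - 3*y
Sum = -3*x - y, which is exactly div F.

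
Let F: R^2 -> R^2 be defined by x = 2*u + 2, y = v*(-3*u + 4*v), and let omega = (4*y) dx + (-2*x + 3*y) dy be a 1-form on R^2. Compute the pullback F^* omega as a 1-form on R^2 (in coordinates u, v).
F^* omega = (v*(27*u*v - 12*u - 36*v^2 + 32*v + 12)) du + (27*u^2*v + 12*u^2 - 108*u*v^2 - 32*u*v + 12*u + 96*v^3 - 32*v) dv

Using F^*(f dg) = (f ∘ F) d(g ∘ F), substitute each coordinate x_i by F_i(u, v) in f_i, and replace dx_i by d F_i = (∂F_i/∂u) du + (∂F_i/∂v) dv.
  For the x component: f_1(F) = 4*v*(-3*u + 4*v); d F_1 = (2) du + (0) dv
  For the y component: f_2(F) = -9*u*v - 4*u + 12*v^2 - 4; d F_2 = (-3*v) du + (-3*u + 8*v) dv
Combining and collecting du, dv coefficients:
  coeff of du: v*(27*u*v - 12*u - 36*v^2 + 32*v + 12)
  coeff of dv: 27*u^2*v + 12*u^2 - 108*u*v^2 - 32*u*v + 12*u + 96*v^3 - 32*v
F^* omega = (v*(27*u*v - 12*u - 36*v^2 + 32*v + 12)) du + (27*u^2*v + 12*u^2 - 108*u*v^2 - 32*u*v + 12*u + 96*v^3 - 32*v) dv.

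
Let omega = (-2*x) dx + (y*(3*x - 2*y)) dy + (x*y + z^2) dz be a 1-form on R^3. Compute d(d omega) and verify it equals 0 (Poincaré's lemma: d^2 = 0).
d(d omega) = 0

Step 1: d omega = sum_{i<j} (∂f_j/∂x_i - ∂f_i/∂x_j) dx_i ∧ dx_j:
  coeff of dx ∧ dy: 3*y
  coeff of dx ∧ dz: y
  coeff of dy ∧ dz: x
Step 2: Apply d again to each 2-form coefficient. The only possible 3-form in R^3 is dx ∧ dy ∧ dz, with coefficient
  ∂(coeff of dy∧dz)/∂x - ∂(coeff of dx∧dz)/∂y + ∂(coeff of dx∧dy)/∂z
  = ∂/∂x (x) - ∂/∂y (y) + ∂/∂z (3*y).
Each of these terms simplifies to sums of mixed partials that cancel in pairs. The result is 0 (by equality of mixed partials for smooth functions — Schwarz / Clairaut).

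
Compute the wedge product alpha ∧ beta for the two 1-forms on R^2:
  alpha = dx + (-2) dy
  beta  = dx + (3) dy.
alpha ∧ beta = (5) dx ∧ dy

Distribute the wedge, using dx_i ∧ dx_j = -dx_j ∧ dx_i and dx_i ∧ dx_i = 0. For each pair (i, j) with i < j, the coefficient of dx_i ∧ dx_j in alpha ∧ beta is (alpha_i * beta_j - alpha_j * beta_i). Collecting: alpha ∧ beta = (5) dx ∧ dy.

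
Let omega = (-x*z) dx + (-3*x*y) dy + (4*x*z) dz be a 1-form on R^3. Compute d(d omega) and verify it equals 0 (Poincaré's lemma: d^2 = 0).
d(d omega) = 0

Step 1: d omega = sum_{i<j} (∂f_j/∂x_i - ∂f_i/∂x_j) dx_i ∧ dx_j:
  coeff of dx ∧ dy: -3*y
  coeff of dx ∧ dz: x + 4*z
  coeff of dy ∧ dz: 0
Step 2: Apply d again to each 2-form coefficient. The only possible 3-form in R^3 is dx ∧ dy ∧ dz, with coefficient
  ∂(coeff of dy∧dz)/∂x - ∂(coeff of dx∧dz)/∂y + ∂(coeff of dx∧dy)/∂z
  = ∂/∂x (0) - ∂/∂y (x + 4*z) + ∂/∂z (-3*y).
Each of these terms simplifies to sums of mixed partials that cancel in pairs. The result is 0 (by equality of mixed partials for smooth functions — Schwarz / Clairaut).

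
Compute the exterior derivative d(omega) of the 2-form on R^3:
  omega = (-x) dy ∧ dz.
d(omega) = (-1) dx ∧ dy ∧ dz

For a 2-form omega = sum_{i<j} g_{ij} dx_i ∧ dx_j, the exterior derivative is
  d(omega) = sum_{i<j} d(g_{ij}) ∧ dx_i ∧ dx_j = sum_{i<j, k} (∂g_{ij}/∂x_k) dx_k ∧ dx_i ∧ dx_j.
Expand each term, using dx_k ∧ dx_i ∧ dx_j = sgn(permutation) dx_{(a)} ∧ dx_{(b)} ∧ dx_{(c)} with (a < b < c) sorted:
  d(-x) includes (∂/∂x)(-x) dx = (-1) dx, which multiplied by dy ∧ dz gives (-1) dx ∧ dy ∧ dz
Collecting like 3-forms: d(omega) = (-1) dx ∧ dy ∧ dz.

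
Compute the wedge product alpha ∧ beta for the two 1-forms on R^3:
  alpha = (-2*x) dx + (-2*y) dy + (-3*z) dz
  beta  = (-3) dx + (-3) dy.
alpha ∧ beta = (6*x - 6*y) dx ∧ dy + (-9*z) dx ∧ dz + (-9*z) dy ∧ dz

Distribute the wedge, using dx_i ∧ dx_j = -dx_j ∧ dx_i and dx_i ∧ dx_i = 0. For each pair (i, j) with i < j, the coefficient of dx_i ∧ dx_j in alpha ∧ beta is (alpha_i * beta_j - alpha_j * beta_i). Collecting: alpha ∧ beta = (6*x - 6*y) dx ∧ dy + (-9*z) dx ∧ dz + (-9*z) dy ∧ dz.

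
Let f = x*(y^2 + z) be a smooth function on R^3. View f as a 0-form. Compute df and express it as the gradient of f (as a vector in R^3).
df = (y^2 + z) dx + (2*x*y) dy + (x) dz; grad f = (y^2 + z, 2*x*y, x)

For a 0-form f, d f = (∂f/∂x) dx + (∂f/∂y) dy + (∂f/∂z) dz. The components of the vector representation are exactly the entries of grad f in Cartesian coordinates:
  ∂f/∂x = y^2 + z
  ∂f/∂y = 2*x*y
  ∂f/∂z = x.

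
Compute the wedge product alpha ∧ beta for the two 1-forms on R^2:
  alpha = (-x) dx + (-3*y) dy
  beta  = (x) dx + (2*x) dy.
alpha ∧ beta = (x*(-2*x + 3*y)) dx ∧ dy

Distribute the wedge, using dx_i ∧ dx_j = -dx_j ∧ dx_i and dx_i ∧ dx_i = 0. For each pair (i, j) with i < j, the coefficient of dx_i ∧ dx_j in alpha ∧ beta is (alpha_i * beta_j - alpha_j * beta_i). Collecting: alpha ∧ beta = (x*(-2*x + 3*y)) dx ∧ dy.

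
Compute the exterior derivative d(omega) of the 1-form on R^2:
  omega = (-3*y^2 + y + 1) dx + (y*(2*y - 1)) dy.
d(omega) = (6*y - 1) dx ∧ dy

For a 1-form omega = sum_i f_i dx_i, the exterior derivative is
  d(omega) = sum_{i < j} (∂f_j/∂x_i - ∂f_i/∂x_j) dx_i ∧ dx_j.
  coefficient of dx ∧ dy: ∂f_2/∂x - ∂f_1/∂y = ∂(y*(2*y - 1))/∂x - ∂(-3*y^2 + y + 1)/∂y = 6*y - 1
Assembling: d(omega) = (6*y - 1) dx ∧ dy.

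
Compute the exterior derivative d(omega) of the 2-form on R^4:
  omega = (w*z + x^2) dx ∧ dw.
d(omega) = (-w) dx ∧ dz ∧ dw

For a 2-form omega = sum_{i<j} g_{ij} dx_i ∧ dx_j, the exterior derivative is
  d(omega) = sum_{i<j} d(g_{ij}) ∧ dx_i ∧ dx_j = sum_{i<j, k} (∂g_{ij}/∂x_k) dx_k ∧ dx_i ∧ dx_j.
Expand each term, using dx_k ∧ dx_i ∧ dx_j = sgn(permutation) dx_{(a)} ∧ dx_{(b)} ∧ dx_{(c)} with (a < b < c) sorted:
  d(w*z + x^2) includes (∂/∂z)(w*z + x^2) dz = (w) dz, which multiplied by dx ∧ dw gives (-w) dx ∧ dz ∧ dw
Collecting like 3-forms: d(omega) = (-w) dx ∧ dz ∧ dw.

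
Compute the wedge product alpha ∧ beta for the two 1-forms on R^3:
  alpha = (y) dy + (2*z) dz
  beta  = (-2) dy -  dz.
alpha ∧ beta = (-y + 4*z) dy ∧ dz

Distribute the wedge, using dx_i ∧ dx_j = -dx_j ∧ dx_i and dx_i ∧ dx_i = 0. For each pair (i, j) with i < j, the coefficient of dx_i ∧ dx_j in alpha ∧ beta is (alpha_i * beta_j - alpha_j * beta_i). Collecting: alpha ∧ beta = (-y + 4*z) dy ∧ dz.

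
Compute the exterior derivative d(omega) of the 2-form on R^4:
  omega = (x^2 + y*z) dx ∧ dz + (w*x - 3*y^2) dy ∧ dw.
d(omega) = (-z) dx ∧ dy ∧ dz + (w) dx ∧ dy ∧ dw

For a 2-form omega = sum_{i<j} g_{ij} dx_i ∧ dx_j, the exterior derivative is
  d(omega) = sum_{i<j} d(g_{ij}) ∧ dx_i ∧ dx_j = sum_{i<j, k} (∂g_{ij}/∂x_k) dx_k ∧ dx_i ∧ dx_j.
Expand each term, using dx_k ∧ dx_i ∧ dx_j = sgn(permutation) dx_{(a)} ∧ dx_{(b)} ∧ dx_{(c)} with (a < b < c) sorted:
  d(x^2 + y*z) includes (∂/∂y)(x^2 + y*z) dy = (z) dy, which multiplied by dx ∧ dz gives (-z) dx ∧ dy ∧ dz
  d(w*x - 3*y^2) includes (∂/∂x)(w*x - 3*y^2) dx = (w) dx, which multiplied by dy ∧ dw gives (w) dx ∧ dy ∧ dw
Collecting like 3-forms: d(omega) = (-z) dx ∧ dy ∧ dz + (w) dx ∧ dy ∧ dw.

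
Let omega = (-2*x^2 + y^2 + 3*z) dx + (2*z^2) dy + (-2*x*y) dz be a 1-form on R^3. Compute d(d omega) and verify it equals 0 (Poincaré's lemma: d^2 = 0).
d(d omega) = 0

Step 1: d omega = sum_{i<j} (∂f_j/∂x_i - ∂f_i/∂x_j) dx_i ∧ dx_j:
  coeff of dx ∧ dy: -2*y
  coeff of dx ∧ dz: -2*y - 3
  coeff of dy ∧ dz: -2*x - 4*z
Step 2: Apply d again to each 2-form coefficient. The only possible 3-form in R^3 is dx ∧ dy ∧ dz, with coefficient
  ∂(coeff of dy∧dz)/∂x - ∂(coeff of dx∧dz)/∂y + ∂(coeff of dx∧dy)/∂z
  = ∂/∂x (-2*x - 4*z) - ∂/∂y (-2*y - 3) + ∂/∂z (-2*y).
Each of these terms simplifies to sums of mixed partials that cancel in pairs. The result is 0 (by equality of mixed partials for smooth functions — Schwarz / Clairaut).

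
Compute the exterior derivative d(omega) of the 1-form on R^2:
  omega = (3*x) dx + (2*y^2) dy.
d(omega) = 0

For a 1-form omega = sum_i f_i dx_i, the exterior derivative is
  d(omega) = sum_{i < j} (∂f_j/∂x_i - ∂f_i/∂x_j) dx_i ∧ dx_j.

Assembling: d(omega) = 0.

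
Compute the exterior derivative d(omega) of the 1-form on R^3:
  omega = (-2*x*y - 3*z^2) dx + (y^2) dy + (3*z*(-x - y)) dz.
d(omega) = (2*x) dx ∧ dy + (3*z) dx ∧ dz + (-3*z) dy ∧ dz

For a 1-form omega = sum_i f_i dx_i, the exterior derivative is
  d(omega) = sum_{i < j} (∂f_j/∂x_i - ∂f_i/∂x_j) dx_i ∧ dx_j.
  coefficient of dx ∧ dy: ∂f_2/∂x - ∂f_1/∂y = ∂(y^2)/∂x - ∂(-2*x*y - 3*z^2)/∂y = 2*x
  coefficient of dx ∧ dz: ∂f_3/∂x - ∂f_1/∂z = ∂(3*z*(-x - y))/∂x - ∂(-2*x*y - 3*z^2)/∂z = 3*z
  coefficient of dy ∧ dz: ∂f_3/∂y - ∂f_2/∂z = ∂(3*z*(-x - y))/∂y - ∂(y^2)/∂z = -3*z
Assembling: d(omega) = (2*x) dx ∧ dy + (3*z) dx ∧ dz + (-3*z) dy ∧ dz.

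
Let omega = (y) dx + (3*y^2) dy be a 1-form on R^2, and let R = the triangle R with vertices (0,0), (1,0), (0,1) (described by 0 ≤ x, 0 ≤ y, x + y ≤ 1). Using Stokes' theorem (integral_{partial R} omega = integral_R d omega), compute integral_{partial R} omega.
integral_(partial R) omega = -1/2

Stokes: integral_partial_R omega = integral_R d omega with d omega = (∂Q/∂x - ∂P/∂y) dx ∧ dy.
  ∂Q/∂x = 0
  ∂P/∂y = 1
  integrand = ∂Q/∂x - ∂P/∂y = -1.
Integrating over R: integral_0^1 integral_0^{1-x} (-1) dy dx = -1/2.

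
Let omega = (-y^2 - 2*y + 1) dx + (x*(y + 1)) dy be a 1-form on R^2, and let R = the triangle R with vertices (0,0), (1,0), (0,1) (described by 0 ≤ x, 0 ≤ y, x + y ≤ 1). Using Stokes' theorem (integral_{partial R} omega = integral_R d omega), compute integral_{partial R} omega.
integral_(partial R) omega = 2

Stokes: integral_partial_R omega = integral_R d omega with d omega = (∂Q/∂x - ∂P/∂y) dx ∧ dy.
  ∂Q/∂x = y + 1
  ∂P/∂y = -2*y - 2
  integrand = ∂Q/∂x - ∂P/∂y = 3*y + 3.
Integrating over R: integral_0^1 integral_0^{1-x} (3*y + 3) dy dx = 2.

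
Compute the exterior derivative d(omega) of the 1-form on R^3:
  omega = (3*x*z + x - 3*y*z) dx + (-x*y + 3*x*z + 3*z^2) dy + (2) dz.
d(omega) = (-y + 6*z) dx ∧ dy + (-3*x + 3*y) dx ∧ dz + (-3*x - 6*z) dy ∧ dz

For a 1-form omega = sum_i f_i dx_i, the exterior derivative is
  d(omega) = sum_{i < j} (∂f_j/∂x_i - ∂f_i/∂x_j) dx_i ∧ dx_j.
  coefficient of dx ∧ dy: ∂f_2/∂x - ∂f_1/∂y = ∂(-x*y + 3*x*z + 3*z^2)/∂x - ∂(3*x*z + x - 3*y*z)/∂y = -y + 6*z
  coefficient of dx ∧ dz: ∂f_3/∂x - ∂f_1/∂z = ∂(2)/∂x - ∂(3*x*z + x - 3*y*z)/∂z = -3*x + 3*y
  coefficient of dy ∧ dz: ∂f_3/∂y - ∂f_2/∂z = ∂(2)/∂y - ∂(-x*y + 3*x*z + 3*z^2)/∂z = -3*x - 6*z
Assembling: d(omega) = (-y + 6*z) dx ∧ dy + (-3*x + 3*y) dx ∧ dz + (-3*x - 6*z) dy ∧ dz.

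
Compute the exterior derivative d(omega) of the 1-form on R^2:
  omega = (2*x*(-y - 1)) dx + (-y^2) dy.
d(omega) = (2*x) dx ∧ dy

For a 1-form omega = sum_i f_i dx_i, the exterior derivative is
  d(omega) = sum_{i < j} (∂f_j/∂x_i - ∂f_i/∂x_j) dx_i ∧ dx_j.
  coefficient of dx ∧ dy: ∂f_2/∂x - ∂f_1/∂y = ∂(-y^2)/∂x - ∂(2*x*(-y - 1))/∂y = 2*x
Assembling: d(omega) = (2*x) dx ∧ dy.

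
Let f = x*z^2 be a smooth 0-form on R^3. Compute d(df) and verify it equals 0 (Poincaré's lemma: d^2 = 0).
d(df) = 0

Step 1: df = sum_i (∂f/∂x_i) dx_i = (z^2) dx + (0) dy + (2*x*z) dz.
Step 2: Apply d again. Using the 1-form formula, the coefficient of dx ∧ dy in d(df) is ∂^2 f/∂x ∂y - ∂^2 f/∂y ∂x = (0) - (0) = 0 (equality of mixed partials for smooth f).
Similarly for dx ∧ dz and dy ∧ dz — all coefficients vanish. So d(df) = 0.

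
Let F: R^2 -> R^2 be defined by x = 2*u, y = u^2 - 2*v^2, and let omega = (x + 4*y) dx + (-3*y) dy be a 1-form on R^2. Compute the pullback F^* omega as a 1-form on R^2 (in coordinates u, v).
F^* omega = (-6*u^3 + 8*u^2 + 12*u*v^2 + 4*u - 16*v^2) du + (12*v*(u^2 - 2*v^2)) dv

Using F^*(f dg) = (f ∘ F) d(g ∘ F), substitute each coordinate x_i by F_i(u, v) in f_i, and replace dx_i by d F_i = (∂F_i/∂u) du + (∂F_i/∂v) dv.
  For the x component: f_1(F) = 4*u^2 + 2*u - 8*v^2; d F_1 = (2) du + (0) dv
  For the y component: f_2(F) = -3*u^2 + 6*v^2; d F_2 = (2*u) du + (-4*v) dv
Combining and collecting du, dv coefficients:
  coeff of du: -6*u^3 + 8*u^2 + 12*u*v^2 + 4*u - 16*v^2
  coeff of dv: 12*v*(u^2 - 2*v^2)
F^* omega = (-6*u^3 + 8*u^2 + 12*u*v^2 + 4*u - 16*v^2) du + (12*v*(u^2 - 2*v^2)) dv.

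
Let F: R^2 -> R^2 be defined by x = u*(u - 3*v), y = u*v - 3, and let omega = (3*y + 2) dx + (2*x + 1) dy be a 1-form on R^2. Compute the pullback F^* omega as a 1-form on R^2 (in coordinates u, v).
F^* omega = (8*u^2*v - 15*u*v^2 - 14*u + 22*v) du + (u*(2*u^2 - 15*u*v + 22)) dv

Using F^*(f dg) = (f ∘ F) d(g ∘ F), substitute each coordinate x_i by F_i(u, v) in f_i, and replace dx_i by d F_i = (∂F_i/∂u) du + (∂F_i/∂v) dv.
  For the x component: f_1(F) = 3*u*v - 7; d F_1 = (2*u - 3*v) du + (-3*u) dv
  For the y component: f_2(F) = 2*u^2 - 6*u*v + 1; d F_2 = (v) du + (u) dv
Combining and collecting du, dv coefficients:
  coeff of du: 8*u^2*v - 15*u*v^2 - 14*u + 22*v
  coeff of dv: u*(2*u^2 - 15*u*v + 22)
F^* omega = (8*u^2*v - 15*u*v^2 - 14*u + 22*v) du + (u*(2*u^2 - 15*u*v + 22)) dv.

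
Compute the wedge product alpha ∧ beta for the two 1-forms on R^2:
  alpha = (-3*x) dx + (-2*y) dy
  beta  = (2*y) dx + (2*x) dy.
alpha ∧ beta = (-6*x^2 + 4*y^2) dx ∧ dy

Distribute the wedge, using dx_i ∧ dx_j = -dx_j ∧ dx_i and dx_i ∧ dx_i = 0. For each pair (i, j) with i < j, the coefficient of dx_i ∧ dx_j in alpha ∧ beta is (alpha_i * beta_j - alpha_j * beta_i). Collecting: alpha ∧ beta = (-6*x^2 + 4*y^2) dx ∧ dy.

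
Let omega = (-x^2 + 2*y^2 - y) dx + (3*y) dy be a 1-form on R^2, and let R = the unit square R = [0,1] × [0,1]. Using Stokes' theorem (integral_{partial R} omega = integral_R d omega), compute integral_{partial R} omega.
integral_(partial R) omega = -1

Stokes: integral_partial_R omega = integral_R d omega with d omega = (∂Q/∂x - ∂P/∂y) dx ∧ dy.
  ∂Q/∂x = 0
  ∂P/∂y = 4*y - 1
  integrand = ∂Q/∂x - ∂P/∂y = 1 - 4*y.
Integrating over R: integral_0^1 integral_0^1 (1 - 4*y) dx dy = -1.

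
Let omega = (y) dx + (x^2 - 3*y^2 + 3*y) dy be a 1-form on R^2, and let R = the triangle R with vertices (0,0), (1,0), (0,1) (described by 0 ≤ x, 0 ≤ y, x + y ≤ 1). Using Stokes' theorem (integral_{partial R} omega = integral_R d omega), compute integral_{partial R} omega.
integral_(partial R) omega = -1/6

Stokes: integral_partial_R omega = integral_R d omega with d omega = (∂Q/∂x - ∂P/∂y) dx ∧ dy.
  ∂Q/∂x = 2*x
  ∂P/∂y = 1
  integrand = ∂Q/∂x - ∂P/∂y = 2*x - 1.
Integrating over R: integral_0^1 integral_0^{1-x} (2*x - 1) dy dx = -1/6.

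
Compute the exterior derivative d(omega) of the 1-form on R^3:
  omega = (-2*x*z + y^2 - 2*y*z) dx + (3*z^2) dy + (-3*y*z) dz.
d(omega) = (-2*y + 2*z) dx ∧ dy + (2*x + 2*y) dx ∧ dz + (-9*z) dy ∧ dz

For a 1-form omega = sum_i f_i dx_i, the exterior derivative is
  d(omega) = sum_{i < j} (∂f_j/∂x_i - ∂f_i/∂x_j) dx_i ∧ dx_j.
  coefficient of dx ∧ dy: ∂f_2/∂x - ∂f_1/∂y = ∂(3*z^2)/∂x - ∂(-2*x*z + y^2 - 2*y*z)/∂y = -2*y + 2*z
  coefficient of dx ∧ dz: ∂f_3/∂x - ∂f_1/∂z = ∂(-3*y*z)/∂x - ∂(-2*x*z + y^2 - 2*y*z)/∂z = 2*x + 2*y
  coefficient of dy ∧ dz: ∂f_3/∂y - ∂f_2/∂z = ∂(-3*y*z)/∂y - ∂(3*z^2)/∂z = -9*z
Assembling: d(omega) = (-2*y + 2*z) dx ∧ dy + (2*x + 2*y) dx ∧ dz + (-9*z) dy ∧ dz.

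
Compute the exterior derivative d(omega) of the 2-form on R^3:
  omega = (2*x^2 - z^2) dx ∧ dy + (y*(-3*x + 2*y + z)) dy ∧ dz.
d(omega) = (-3*y - 2*z) dx ∧ dy ∧ dz

For a 2-form omega = sum_{i<j} g_{ij} dx_i ∧ dx_j, the exterior derivative is
  d(omega) = sum_{i<j} d(g_{ij}) ∧ dx_i ∧ dx_j = sum_{i<j, k} (∂g_{ij}/∂x_k) dx_k ∧ dx_i ∧ dx_j.
Expand each term, using dx_k ∧ dx_i ∧ dx_j = sgn(permutation) dx_{(a)} ∧ dx_{(b)} ∧ dx_{(c)} with (a < b < c) sorted:
  d(2*x^2 - z^2) includes (∂/∂z)(2*x^2 - z^2) dz = (-2*z) dz, which multiplied by dx ∧ dy gives (-2*z) dx ∧ dy ∧ dz
  d(y*(-3*x + 2*y + z)) includes (∂/∂x)(y*(-3*x + 2*y + z)) dx = (-3*y) dx, which multiplied by dy ∧ dz gives (-3*y) dx ∧ dy ∧ dz
Collecting like 3-forms: d(omega) = (-3*y - 2*z) dx ∧ dy ∧ dz.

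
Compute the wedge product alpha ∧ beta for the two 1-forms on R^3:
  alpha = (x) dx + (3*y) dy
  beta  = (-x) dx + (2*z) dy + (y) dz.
alpha ∧ beta = (x*(3*y + 2*z)) dx ∧ dy + (x*y) dx ∧ dz + (3*y^2) dy ∧ dz

Distribute the wedge, using dx_i ∧ dx_j = -dx_j ∧ dx_i and dx_i ∧ dx_i = 0. For each pair (i, j) with i < j, the coefficient of dx_i ∧ dx_j in alpha ∧ beta is (alpha_i * beta_j - alpha_j * beta_i). Collecting: alpha ∧ beta = (x*(3*y + 2*z)) dx ∧ dy + (x*y) dx ∧ dz + (3*y^2) dy ∧ dz.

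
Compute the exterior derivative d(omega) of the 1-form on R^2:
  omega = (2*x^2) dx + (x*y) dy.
d(omega) = (y) dx ∧ dy

For a 1-form omega = sum_i f_i dx_i, the exterior derivative is
  d(omega) = sum_{i < j} (∂f_j/∂x_i - ∂f_i/∂x_j) dx_i ∧ dx_j.
  coefficient of dx ∧ dy: ∂f_2/∂x - ∂f_1/∂y = ∂(x*y)/∂x - ∂(2*x^2)/∂y = y
Assembling: d(omega) = (y) dx ∧ dy.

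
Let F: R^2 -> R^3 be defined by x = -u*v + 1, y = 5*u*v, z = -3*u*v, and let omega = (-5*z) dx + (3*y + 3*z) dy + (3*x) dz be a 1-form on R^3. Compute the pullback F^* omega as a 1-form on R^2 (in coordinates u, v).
F^* omega = (3*v*(8*u*v - 3)) du + (3*u*(8*u*v - 3)) dv

Using F^*(f dg) = (f ∘ F) d(g ∘ F), substitute each coordinate x_i by F_i(u, v) in f_i, and replace dx_i by d F_i = (∂F_i/∂u) du + (∂F_i/∂v) dv.
  For the x component: f_1(F) = 15*u*v; d F_1 = (-v) du + (-u) dv
  For the y component: f_2(F) = 6*u*v; d F_2 = (5*v) du + (5*u) dv
  For the z component: f_3(F) = -3*u*v + 3; d F_3 = (-3*v) du + (-3*u) dv
Combining and collecting du, dv coefficients:
  coeff of du: 3*v*(8*u*v - 3)
  coeff of dv: 3*u*(8*u*v - 3)
F^* omega = (3*v*(8*u*v - 3)) du + (3*u*(8*u*v - 3)) dv.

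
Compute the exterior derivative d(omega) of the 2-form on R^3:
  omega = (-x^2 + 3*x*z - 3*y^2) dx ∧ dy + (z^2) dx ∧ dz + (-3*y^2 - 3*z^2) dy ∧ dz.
d(omega) = (3*x) dx ∧ dy ∧ dz

For a 2-form omega = sum_{i<j} g_{ij} dx_i ∧ dx_j, the exterior derivative is
  d(omega) = sum_{i<j} d(g_{ij}) ∧ dx_i ∧ dx_j = sum_{i<j, k} (∂g_{ij}/∂x_k) dx_k ∧ dx_i ∧ dx_j.
Expand each term, using dx_k ∧ dx_i ∧ dx_j = sgn(permutation) dx_{(a)} ∧ dx_{(b)} ∧ dx_{(c)} with (a < b < c) sorted:
  d(-x^2 + 3*x*z - 3*y^2) includes (∂/∂z)(-x^2 + 3*x*z - 3*y^2) dz = (3*x) dz, which multiplied by dx ∧ dy gives (3*x) dx ∧ dy ∧ dz
Collecting like 3-forms: d(omega) = (3*x) dx ∧ dy ∧ dz.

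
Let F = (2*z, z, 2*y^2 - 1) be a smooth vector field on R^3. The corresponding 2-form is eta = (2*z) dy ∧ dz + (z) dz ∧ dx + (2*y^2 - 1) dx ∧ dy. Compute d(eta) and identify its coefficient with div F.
d(eta) = (0) dx ∧ dy ∧ dz; div F = 0

For a 2-form in R^3 of the form above, applying d gives a 3-form with coefficient ∂P/∂x + ∂Q/∂y + ∂R/∂z:
  ∂P/∂x = 0
  ∂Q/∂y = 0
  ∂R/∂z = 0
Sum = 0, which is exactly div F.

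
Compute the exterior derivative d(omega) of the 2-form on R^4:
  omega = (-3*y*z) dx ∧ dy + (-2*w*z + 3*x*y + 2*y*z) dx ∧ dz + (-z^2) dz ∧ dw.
d(omega) = (-3*x - 3*y - 2*z) dx ∧ dy ∧ dz + (-2*z) dx ∧ dz ∧ dw

For a 2-form omega = sum_{i<j} g_{ij} dx_i ∧ dx_j, the exterior derivative is
  d(omega) = sum_{i<j} d(g_{ij}) ∧ dx_i ∧ dx_j = sum_{i<j, k} (∂g_{ij}/∂x_k) dx_k ∧ dx_i ∧ dx_j.
Expand each term, using dx_k ∧ dx_i ∧ dx_j = sgn(permutation) dx_{(a)} ∧ dx_{(b)} ∧ dx_{(c)} with (a < b < c) sorted:
  d(-3*y*z) includes (∂/∂z)(-3*y*z) dz = (-3*y) dz, which multiplied by dx ∧ dy gives (-3*y) dx ∧ dy ∧ dz
  d(-2*w*z + 3*x*y + 2*y*z) includes (∂/∂y)(-2*w*z + 3*x*y + 2*y*z) dy = (3*x + 2*z) dy, which multiplied by dx ∧ dz gives (-3*x - 2*z) dx ∧ dy ∧ dz
  d(-2*w*z + 3*x*y + 2*y*z) includes (∂/∂w)(-2*w*z + 3*x*y + 2*y*z) dw = (-2*z) dw, which multiplied by dx ∧ dz gives (-2*z) dx ∧ dz ∧ dw
Collecting like 3-forms: d(omega) = (-3*x - 3*y - 2*z) dx ∧ dy ∧ dz + (-2*z) dx ∧ dz ∧ dw.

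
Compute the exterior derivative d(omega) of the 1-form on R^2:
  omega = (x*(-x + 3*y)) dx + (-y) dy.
d(omega) = (-3*x) dx ∧ dy

For a 1-form omega = sum_i f_i dx_i, the exterior derivative is
  d(omega) = sum_{i < j} (∂f_j/∂x_i - ∂f_i/∂x_j) dx_i ∧ dx_j.
  coefficient of dx ∧ dy: ∂f_2/∂x - ∂f_1/∂y = ∂(-y)/∂x - ∂(x*(-x + 3*y))/∂y = -3*x
Assembling: d(omega) = (-3*x) dx ∧ dy.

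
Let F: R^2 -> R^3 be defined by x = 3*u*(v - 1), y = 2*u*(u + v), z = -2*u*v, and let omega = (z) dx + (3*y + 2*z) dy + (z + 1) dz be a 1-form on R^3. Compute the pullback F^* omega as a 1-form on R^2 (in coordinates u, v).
F^* omega = (24*u^3 + 20*u^2*v + 2*u*v^2 + 6*u*v - 2*v) du + (2*u*(6*u^2 + u*v - 1)) dv

Using F^*(f dg) = (f ∘ F) d(g ∘ F), substitute each coordinate x_i by F_i(u, v) in f_i, and replace dx_i by d F_i = (∂F_i/∂u) du + (∂F_i/∂v) dv.
  For the x component: f_1(F) = -2*u*v; d F_1 = (3*v - 3) du + (3*u) dv
  For the y component: f_2(F) = 2*u*(3*u + v); d F_2 = (4*u + 2*v) du + (2*u) dv
  For the z component: f_3(F) = -2*u*v + 1; d F_3 = (-2*v) du + (-2*u) dv
Combining and collecting du, dv coefficients:
  coeff of du: 24*u^3 + 20*u^2*v + 2*u*v^2 + 6*u*v - 2*v
  coeff of dv: 2*u*(6*u^2 + u*v - 1)
F^* omega = (24*u^3 + 20*u^2*v + 2*u*v^2 + 6*u*v - 2*v) du + (2*u*(6*u^2 + u*v - 1)) dv.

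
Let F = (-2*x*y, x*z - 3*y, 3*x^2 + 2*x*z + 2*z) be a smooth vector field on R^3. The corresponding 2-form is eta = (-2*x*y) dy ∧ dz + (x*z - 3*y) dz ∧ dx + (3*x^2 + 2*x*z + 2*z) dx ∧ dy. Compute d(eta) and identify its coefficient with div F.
d(eta) = (2*x - 2*y - 1) dx ∧ dy ∧ dz; div F = 2*x - 2*y - 1

For a 2-form in R^3 of the form above, applying d gives a 3-form with coefficient ∂P/∂x + ∂Q/∂y + ∂R/∂z:
  ∂P/∂x = -2*y
  ∂Q/∂y = -3
  ∂R/∂z = 2*x + 2
Sum = 2*x - 2*y - 1, which is exactly div F.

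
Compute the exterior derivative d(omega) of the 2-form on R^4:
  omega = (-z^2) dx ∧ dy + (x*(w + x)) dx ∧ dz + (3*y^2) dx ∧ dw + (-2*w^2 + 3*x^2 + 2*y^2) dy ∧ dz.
d(omega) = (6*x - 2*z) dx ∧ dy ∧ dz + (x) dx ∧ dz ∧ dw + (-6*y) dx ∧ dy ∧ dw + (-4*w) dy ∧ dz ∧ dw

For a 2-form omega = sum_{i<j} g_{ij} dx_i ∧ dx_j, the exterior derivative is
  d(omega) = sum_{i<j} d(g_{ij}) ∧ dx_i ∧ dx_j = sum_{i<j, k} (∂g_{ij}/∂x_k) dx_k ∧ dx_i ∧ dx_j.
Expand each term, using dx_k ∧ dx_i ∧ dx_j = sgn(permutation) dx_{(a)} ∧ dx_{(b)} ∧ dx_{(c)} with (a < b < c) sorted:
  d(-z^2) includes (∂/∂z)(-z^2) dz = (-2*z) dz, which multiplied by dx ∧ dy gives (-2*z) dx ∧ dy ∧ dz
  d(x*(w + x)) includes (∂/∂w)(x*(w + x)) dw = (x) dw, which multiplied by dx ∧ dz gives (x) dx ∧ dz ∧ dw
  d(3*y^2) includes (∂/∂y)(3*y^2) dy = (6*y) dy, which multiplied by dx ∧ dw gives (-6*y) dx ∧ dy ∧ dw
  d(-2*w^2 + 3*x^2 + 2*y^2) includes (∂/∂x)(-2*w^2 + 3*x^2 + 2*y^2) dx = (6*x) dx, which multiplied by dy ∧ dz gives (6*x) dx ∧ dy ∧ dz
  d(-2*w^2 + 3*x^2 + 2*y^2) includes (∂/∂w)(-2*w^2 + 3*x^2 + 2*y^2) dw = (-4*w) dw, which multiplied by dy ∧ dz gives (-4*w) dy ∧ dz ∧ dw
Collecting like 3-forms: d(omega) = (6*x - 2*z) dx ∧ dy ∧ dz + (x) dx ∧ dz ∧ dw + (-6*y) dx ∧ dy ∧ dw + (-4*w) dy ∧ dz ∧ dw.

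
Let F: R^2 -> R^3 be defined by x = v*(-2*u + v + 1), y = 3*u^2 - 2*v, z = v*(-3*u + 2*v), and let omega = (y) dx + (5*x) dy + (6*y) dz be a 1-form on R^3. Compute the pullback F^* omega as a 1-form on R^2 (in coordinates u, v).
F^* omega = (10*v*(-12*u^2 + 3*u*v + 3*u + 4*v)) du + (-60*u^3 + 78*u^2*v + 3*u^2 + 60*u*v - 62*v^2 - 12*v) dv

Using F^*(f dg) = (f ∘ F) d(g ∘ F), substitute each coordinate x_i by F_i(u, v) in f_i, and replace dx_i by d F_i = (∂F_i/∂u) du + (∂F_i/∂v) dv.
  For the x component: f_1(F) = 3*u^2 - 2*v; d F_1 = (-2*v) du + (-2*u + 2*v + 1) dv
  For the y component: f_2(F) = 5*v*(-2*u + v + 1); d F_2 = (6*u) du + (-2) dv
  For the z component: f_3(F) = 18*u^2 - 12*v; d F_3 = (-3*v) du + (-3*u + 4*v) dv
Combining and collecting du, dv coefficients:
  coeff of du: 10*v*(-12*u^2 + 3*u*v + 3*u + 4*v)
  coeff of dv: -60*u^3 + 78*u^2*v + 3*u^2 + 60*u*v - 62*v^2 - 12*v
F^* omega = (10*v*(-12*u^2 + 3*u*v + 3*u + 4*v)) du + (-60*u^3 + 78*u^2*v + 3*u^2 + 60*u*v - 62*v^2 - 12*v) dv.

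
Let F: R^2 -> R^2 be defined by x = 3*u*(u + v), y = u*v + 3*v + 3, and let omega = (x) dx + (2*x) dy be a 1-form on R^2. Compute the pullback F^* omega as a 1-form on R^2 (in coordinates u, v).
F^* omega = (3*u*(6*u^2 + 11*u*v + 5*v^2)) du + (3*u*(5*u^2 + 5*u*v + 6*u + 6*v)) dv

Using F^*(f dg) = (f ∘ F) d(g ∘ F), substitute each coordinate x_i by F_i(u, v) in f_i, and replace dx_i by d F_i = (∂F_i/∂u) du + (∂F_i/∂v) dv.
  For the x component: f_1(F) = 3*u*(u + v); d F_1 = (6*u + 3*v) du + (3*u) dv
  For the y component: f_2(F) = 6*u*(u + v); d F_2 = (v) du + (u + 3) dv
Combining and collecting du, dv coefficients:
  coeff of du: 3*u*(6*u^2 + 11*u*v + 5*v^2)
  coeff of dv: 3*u*(5*u^2 + 5*u*v + 6*u + 6*v)
F^* omega = (3*u*(6*u^2 + 11*u*v + 5*v^2)) du + (3*u*(5*u^2 + 5*u*v + 6*u + 6*v)) dv.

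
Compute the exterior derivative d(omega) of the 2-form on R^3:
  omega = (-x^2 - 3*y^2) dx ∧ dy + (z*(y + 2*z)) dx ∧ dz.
d(omega) = (-z) dx ∧ dy ∧ dz

For a 2-form omega = sum_{i<j} g_{ij} dx_i ∧ dx_j, the exterior derivative is
  d(omega) = sum_{i<j} d(g_{ij}) ∧ dx_i ∧ dx_j = sum_{i<j, k} (∂g_{ij}/∂x_k) dx_k ∧ dx_i ∧ dx_j.
Expand each term, using dx_k ∧ dx_i ∧ dx_j = sgn(permutation) dx_{(a)} ∧ dx_{(b)} ∧ dx_{(c)} with (a < b < c) sorted:
  d(z*(y + 2*z)) includes (∂/∂y)(z*(y + 2*z)) dy = (z) dy, which multiplied by dx ∧ dz gives (-z) dx ∧ dy ∧ dz
Collecting like 3-forms: d(omega) = (-z) dx ∧ dy ∧ dz.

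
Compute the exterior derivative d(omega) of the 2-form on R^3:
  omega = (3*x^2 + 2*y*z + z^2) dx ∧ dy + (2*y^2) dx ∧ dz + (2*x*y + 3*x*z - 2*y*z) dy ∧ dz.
d(omega) = (5*z) dx ∧ dy ∧ dz

For a 2-form omega = sum_{i<j} g_{ij} dx_i ∧ dx_j, the exterior derivative is
  d(omega) = sum_{i<j} d(g_{ij}) ∧ dx_i ∧ dx_j = sum_{i<j, k} (∂g_{ij}/∂x_k) dx_k ∧ dx_i ∧ dx_j.
Expand each term, using dx_k ∧ dx_i ∧ dx_j = sgn(permutation) dx_{(a)} ∧ dx_{(b)} ∧ dx_{(c)} with (a < b < c) sorted:
  d(3*x^2 + 2*y*z + z^2) includes (∂/∂z)(3*x^2 + 2*y*z + z^2) dz = (2*y + 2*z) dz, which multiplied by dx ∧ dy gives (2*y + 2*z) dx ∧ dy ∧ dz
  d(2*y^2) includes (∂/∂y)(2*y^2) dy = (4*y) dy, which multiplied by dx ∧ dz gives (-4*y) dx ∧ dy ∧ dz
  d(2*x*y + 3*x*z - 2*y*z) includes (∂/∂x)(2*x*y + 3*x*z - 2*y*z) dx = (2*y + 3*z) dx, which multiplied by dy ∧ dz gives (2*y + 3*z) dx ∧ dy ∧ dz
Collecting like 3-forms: d(omega) = (5*z) dx ∧ dy ∧ dz.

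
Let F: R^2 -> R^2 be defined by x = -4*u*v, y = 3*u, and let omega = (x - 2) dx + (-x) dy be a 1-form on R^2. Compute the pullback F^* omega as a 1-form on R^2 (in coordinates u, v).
F^* omega = (4*v*(4*u*v + 3*u + 2)) du + (8*u*(2*u*v + 1)) dv

Using F^*(f dg) = (f ∘ F) d(g ∘ F), substitute each coordinate x_i by F_i(u, v) in f_i, and replace dx_i by d F_i = (∂F_i/∂u) du + (∂F_i/∂v) dv.
  For the x component: f_1(F) = -4*u*v - 2; d F_1 = (-4*v) du + (-4*u) dv
  For the y component: f_2(F) = 4*u*v; d F_2 = (3) du + (0) dv
Combining and collecting du, dv coefficients:
  coeff of du: 4*v*(4*u*v + 3*u + 2)
  coeff of dv: 8*u*(2*u*v + 1)
F^* omega = (4*v*(4*u*v + 3*u + 2)) du + (8*u*(2*u*v + 1)) dv.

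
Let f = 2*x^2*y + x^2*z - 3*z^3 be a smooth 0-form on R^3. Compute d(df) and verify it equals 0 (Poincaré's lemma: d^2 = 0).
d(df) = 0

Step 1: df = sum_i (∂f/∂x_i) dx_i = (2*x*(2*y + z)) dx + (2*x^2) dy + (x^2 - 9*z^2) dz.
Step 2: Apply d again. Using the 1-form formula, the coefficient of dx ∧ dy in d(df) is ∂^2 f/∂x ∂y - ∂^2 f/∂y ∂x = (4*x) - (4*x) = 0 (equality of mixed partials for smooth f).
Similarly for dx ∧ dz and dy ∧ dz — all coefficients vanish. So d(df) = 0.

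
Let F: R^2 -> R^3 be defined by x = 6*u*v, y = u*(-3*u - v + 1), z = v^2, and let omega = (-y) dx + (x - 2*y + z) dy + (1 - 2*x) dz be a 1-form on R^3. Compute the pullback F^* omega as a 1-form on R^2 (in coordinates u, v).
F^* omega = (-36*u^3 - 36*u^2*v + 18*u^2 - 8*u*v^2 + 4*u*v - 2*u - v^3 + v^2) du + (12*u^3 - 2*u^2*v - 4*u^2 - 25*u*v^2 + 2*v) dv

Using F^*(f dg) = (f ∘ F) d(g ∘ F), substitute each coordinate x_i by F_i(u, v) in f_i, and replace dx_i by d F_i = (∂F_i/∂u) du + (∂F_i/∂v) dv.
  For the x component: f_1(F) = u*(3*u + v - 1); d F_1 = (6*v) du + (6*u) dv
  For the y component: f_2(F) = 6*u^2 + 8*u*v - 2*u + v^2; d F_2 = (-6*u - v + 1) du + (-u) dv
  For the z component: f_3(F) = -12*u*v + 1; d F_3 = (0) du + (2*v) dv
Combining and collecting du, dv coefficients:
  coeff of du: -36*u^3 - 36*u^2*v + 18*u^2 - 8*u*v^2 + 4*u*v - 2*u - v^3 + v^2
  coeff of dv: 12*u^3 - 2*u^2*v - 4*u^2 - 25*u*v^2 + 2*v
F^* omega = (-36*u^3 - 36*u^2*v + 18*u^2 - 8*u*v^2 + 4*u*v - 2*u - v^3 + v^2) du + (12*u^3 - 2*u^2*v - 4*u^2 - 25*u*v^2 + 2*v) dv.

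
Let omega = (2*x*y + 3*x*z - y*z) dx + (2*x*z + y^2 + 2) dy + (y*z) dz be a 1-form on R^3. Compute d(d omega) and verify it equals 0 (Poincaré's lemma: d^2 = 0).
d(d omega) = 0

Step 1: d omega = sum_{i<j} (∂f_j/∂x_i - ∂f_i/∂x_j) dx_i ∧ dx_j:
  coeff of dx ∧ dy: -2*x + 3*z
  coeff of dx ∧ dz: -3*x + y
  coeff of dy ∧ dz: -2*x + z
Step 2: Apply d again to each 2-form coefficient. The only possible 3-form in R^3 is dx ∧ dy ∧ dz, with coefficient
  ∂(coeff of dy∧dz)/∂x - ∂(coeff of dx∧dz)/∂y + ∂(coeff of dx∧dy)/∂z
  = ∂/∂x (-2*x + z) - ∂/∂y (-3*x + y) + ∂/∂z (-2*x + 3*z).
Each of these terms simplifies to sums of mixed partials that cancel in pairs. The result is 0 (by equality of mixed partials for smooth functions — Schwarz / Clairaut).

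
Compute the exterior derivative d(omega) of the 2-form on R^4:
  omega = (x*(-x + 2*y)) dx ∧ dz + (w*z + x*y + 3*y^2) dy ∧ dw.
d(omega) = (-2*x) dx ∧ dy ∧ dz + (y) dx ∧ dy ∧ dw + (-w) dy ∧ dz ∧ dw

For a 2-form omega = sum_{i<j} g_{ij} dx_i ∧ dx_j, the exterior derivative is
  d(omega) = sum_{i<j} d(g_{ij}) ∧ dx_i ∧ dx_j = sum_{i<j, k} (∂g_{ij}/∂x_k) dx_k ∧ dx_i ∧ dx_j.
Expand each term, using dx_k ∧ dx_i ∧ dx_j = sgn(permutation) dx_{(a)} ∧ dx_{(b)} ∧ dx_{(c)} with (a < b < c) sorted:
  d(x*(-x + 2*y)) includes (∂/∂y)(x*(-x + 2*y)) dy = (2*x) dy, which multiplied by dx ∧ dz gives (-2*x) dx ∧ dy ∧ dz
  d(w*z + x*y + 3*y^2) includes (∂/∂x)(w*z + x*y + 3*y^2) dx = (y) dx, which multiplied by dy ∧ dw gives (y) dx ∧ dy ∧ dw
  d(w*z + x*y + 3*y^2) includes (∂/∂z)(w*z + x*y + 3*y^2) dz = (w) dz, which multiplied by dy ∧ dw gives (-w) dy ∧ dz ∧ dw
Collecting like 3-forms: d(omega) = (-2*x) dx ∧ dy ∧ dz + (y) dx ∧ dy ∧ dw + (-w) dy ∧ dz ∧ dw.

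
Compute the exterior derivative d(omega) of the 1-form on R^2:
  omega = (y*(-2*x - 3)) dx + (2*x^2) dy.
d(omega) = (6*x + 3) dx ∧ dy

For a 1-form omega = sum_i f_i dx_i, the exterior derivative is
  d(omega) = sum_{i < j} (∂f_j/∂x_i - ∂f_i/∂x_j) dx_i ∧ dx_j.
  coefficient of dx ∧ dy: ∂f_2/∂x - ∂f_1/∂y = ∂(2*x^2)/∂x - ∂(y*(-2*x - 3))/∂y = 6*x + 3
Assembling: d(omega) = (6*x + 3) dx ∧ dy.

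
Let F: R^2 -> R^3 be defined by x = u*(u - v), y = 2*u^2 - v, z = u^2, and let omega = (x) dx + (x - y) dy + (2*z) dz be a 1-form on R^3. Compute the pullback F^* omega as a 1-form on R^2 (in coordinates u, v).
F^* omega = (u*(2*u^2 - 7*u*v + v^2 + 4*v)) du + (-u^3 + u^2*v + u^2 + u*v - v) dv

Using F^*(f dg) = (f ∘ F) d(g ∘ F), substitute each coordinate x_i by F_i(u, v) in f_i, and replace dx_i by d F_i = (∂F_i/∂u) du + (∂F_i/∂v) dv.
  For the x component: f_1(F) = u*(u - v); d F_1 = (2*u - v) du + (-u) dv
  For the y component: f_2(F) = -u^2 - u*v + v; d F_2 = (4*u) du + (-1) dv
  For the z component: f_3(F) = 2*u^2; d F_3 = (2*u) du + (0) dv
Combining and collecting du, dv coefficients:
  coeff of du: u*(2*u^2 - 7*u*v + v^2 + 4*v)
  coeff of dv: -u^3 + u^2*v + u^2 + u*v - v
F^* omega = (u*(2*u^2 - 7*u*v + v^2 + 4*v)) du + (-u^3 + u^2*v + u^2 + u*v - v) dv.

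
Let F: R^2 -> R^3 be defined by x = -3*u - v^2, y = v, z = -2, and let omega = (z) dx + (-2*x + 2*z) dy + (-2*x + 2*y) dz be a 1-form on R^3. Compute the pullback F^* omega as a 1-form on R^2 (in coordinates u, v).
F^* omega = (6) du + (6*u + 2*v^2 + 4*v - 4) dv

Using F^*(f dg) = (f ∘ F) d(g ∘ F), substitute each coordinate x_i by F_i(u, v) in f_i, and replace dx_i by d F_i = (∂F_i/∂u) du + (∂F_i/∂v) dv.
  For the x component: f_1(F) = -2; d F_1 = (-3) du + (-2*v) dv
  For the y component: f_2(F) = 6*u + 2*v^2 - 4; d F_2 = (0) du + (1) dv
  For the z component: f_3(F) = 6*u + 2*v^2 + 2*v; d F_3 = (0) du + (0) dv
Combining and collecting du, dv coefficients:
  coeff of du: 6
  coeff of dv: 6*u + 2*v^2 + 4*v - 4
F^* omega = (6) du + (6*u + 2*v^2 + 4*v - 4) dv.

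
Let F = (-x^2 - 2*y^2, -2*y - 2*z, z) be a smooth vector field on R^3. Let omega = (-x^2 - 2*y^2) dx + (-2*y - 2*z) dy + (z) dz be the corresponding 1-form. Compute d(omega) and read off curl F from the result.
d(omega) = (2) dy ∧ dz + (0) dz ∧ dx + (4*y) dx ∧ dy; curl F = (2, 0, 4*y)

d omega = sum_{i<j} (∂f_j/∂x_i - ∂f_i/∂x_j) dx_i ∧ dx_j. Under the identification (dy ∧ dz, dz ∧ dx, dx ∧ dy) ↔ (e_x, e_y, e_z), the coefficients are exactly the components of curl F. Compute:
  ∂R/∂y - ∂Q/∂z = (0) - (-2) = 2
  ∂P/∂z - ∂R/∂x = (0) - (0) = 0
  ∂Q/∂x - ∂P/∂y = (0) - (-4*y) = 4*y.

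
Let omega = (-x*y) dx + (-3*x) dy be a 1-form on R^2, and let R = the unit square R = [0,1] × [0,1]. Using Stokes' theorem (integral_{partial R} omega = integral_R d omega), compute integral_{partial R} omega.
integral_(partial R) omega = -5/2

Stokes: integral_partial_R omega = integral_R d omega with d omega = (∂Q/∂x - ∂P/∂y) dx ∧ dy.
  ∂Q/∂x = -3
  ∂P/∂y = -x
  integrand = ∂Q/∂x - ∂P/∂y = x - 3.
Integrating over R: integral_0^1 integral_0^1 (x - 3) dx dy = -5/2.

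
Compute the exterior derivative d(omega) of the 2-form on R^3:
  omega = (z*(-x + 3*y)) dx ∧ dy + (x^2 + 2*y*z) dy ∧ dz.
d(omega) = (x + 3*y) dx ∧ dy ∧ dz

For a 2-form omega = sum_{i<j} g_{ij} dx_i ∧ dx_j, the exterior derivative is
  d(omega) = sum_{i<j} d(g_{ij}) ∧ dx_i ∧ dx_j = sum_{i<j, k} (∂g_{ij}/∂x_k) dx_k ∧ dx_i ∧ dx_j.
Expand each term, using dx_k ∧ dx_i ∧ dx_j = sgn(permutation) dx_{(a)} ∧ dx_{(b)} ∧ dx_{(c)} with (a < b < c) sorted:
  d(z*(-x + 3*y)) includes (∂/∂z)(z*(-x + 3*y)) dz = (-x + 3*y) dz, which multiplied by dx ∧ dy gives (-x + 3*y) dx ∧ dy ∧ dz
  d(x^2 + 2*y*z) includes (∂/∂x)(x^2 + 2*y*z) dx = (2*x) dx, which multiplied by dy ∧ dz gives (2*x) dx ∧ dy ∧ dz
Collecting like 3-forms: d(omega) = (x + 3*y) dx ∧ dy ∧ dz.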